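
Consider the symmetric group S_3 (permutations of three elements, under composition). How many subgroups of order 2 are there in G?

3

|G| = 6 and 2 | 6, so subgroups of order 2 are possible by Lagrange.
The subgroups of order 2 are: {e, (1 2)}; {e, (1 3)}; {e, (2 3)}.
So G has 3 subgroups of order 2.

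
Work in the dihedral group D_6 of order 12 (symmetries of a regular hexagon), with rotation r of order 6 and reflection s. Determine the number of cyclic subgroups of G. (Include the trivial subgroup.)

10

A cyclic subgroup of order d is generated by each of its φ(d) elements of order d, so the cyclic subgroups of order d number (#elements of order d)/φ(d).
Cyclic subgroups by order — order 1: 1; order 2: 7; order 3: 1; order 6: 1.
Total: 10.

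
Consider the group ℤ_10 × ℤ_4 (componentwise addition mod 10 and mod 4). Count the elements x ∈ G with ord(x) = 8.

0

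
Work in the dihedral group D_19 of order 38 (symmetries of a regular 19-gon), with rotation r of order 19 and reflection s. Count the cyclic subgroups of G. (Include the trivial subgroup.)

21

Each element a generates a cyclic subgroup ⟨a⟩; distinct elements may generate the same one (a cyclic group of order d has φ(d) generators).
Cyclic subgroups by order — order 1: 1; order 2: 19; order 19: 1.
Total: 21.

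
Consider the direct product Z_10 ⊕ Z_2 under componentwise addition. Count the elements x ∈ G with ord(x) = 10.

An element (a,b) has order lcm(ord(a), ord(b)); count pairs with lcm equal to 10.
Enumerating gives 12 such elements.

12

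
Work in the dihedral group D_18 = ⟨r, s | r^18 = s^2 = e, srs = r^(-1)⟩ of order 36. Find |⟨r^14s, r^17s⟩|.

12

|⟨r^14s⟩| = 2 and |⟨r^17s⟩| = 2, so |H| is a multiple of lcm(2, 2) = 2 and divides |G| = 36.
Closing under the operation: H = {e, r^3, r^6, r^9, r^12, r^15, r^2s, r^5s, r^8s, r^11s, r^14s, r^17s}, so |H| = 12.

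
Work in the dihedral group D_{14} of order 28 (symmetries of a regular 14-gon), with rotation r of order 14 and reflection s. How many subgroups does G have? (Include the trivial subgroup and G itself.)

|G| = 28, so by Lagrange every subgroup order divides 28. Divisors: 1, 2, 4, 7, 14, 28.
Subgroups by order — order 1: 1; order 2: 15; order 4: 7; order 7: 1; order 14: 3; order 28: 1.
Total: 1 + 15 + 7 + 1 + 3 + 1 = 28.

28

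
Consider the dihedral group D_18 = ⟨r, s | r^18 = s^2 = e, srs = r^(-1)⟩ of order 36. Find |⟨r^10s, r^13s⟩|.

12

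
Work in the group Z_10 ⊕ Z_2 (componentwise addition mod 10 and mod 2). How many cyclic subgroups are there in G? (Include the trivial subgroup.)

Group the elements of G by the cyclic subgroup they generate; each cyclic subgroup of order d accounts for φ(d) elements.
Cyclic subgroups by order — order 1: 1; order 2: 3; order 5: 1; order 10: 3.
Total: 8.

8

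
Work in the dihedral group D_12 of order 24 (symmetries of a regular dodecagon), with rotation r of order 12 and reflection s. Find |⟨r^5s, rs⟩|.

6

|⟨r^5s⟩| = 2 and |⟨rs⟩| = 2, so |H| is a multiple of lcm(2, 2) = 2 and divides |G| = 24.
Closing under the operation: H = {e, r^4, r^8, rs, r^5s, r^9s}, so |H| = 6.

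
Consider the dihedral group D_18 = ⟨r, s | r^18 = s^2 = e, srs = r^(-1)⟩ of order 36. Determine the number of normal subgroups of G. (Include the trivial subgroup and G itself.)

G has 45 subgroups. Checking conjugation-invariance by order — order 1: 1/1 normal; order 2: 1/19 normal; order 3: 1/1 normal; order 4: 0/9 normal; order 6: 1/7 normal; order 9: 1/1 normal; order 12: 0/3 normal; order 18: 3/3 normal; order 36: 1/1 normal.
Total normal subgroups: 9.

9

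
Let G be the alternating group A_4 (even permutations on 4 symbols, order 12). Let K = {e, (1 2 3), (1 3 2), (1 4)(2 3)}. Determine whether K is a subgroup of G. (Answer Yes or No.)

Closure fails: (1 3 2) ∘ (1 4)(2 3) = (1 4 3) ∉ K. So K is not a subgroup.

No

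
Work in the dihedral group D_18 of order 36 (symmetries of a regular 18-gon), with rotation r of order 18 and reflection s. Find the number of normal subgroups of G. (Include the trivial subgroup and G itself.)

9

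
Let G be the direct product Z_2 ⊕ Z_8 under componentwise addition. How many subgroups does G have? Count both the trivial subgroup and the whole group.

11

|G| = 16, so by Lagrange every subgroup order divides 16. Divisors: 1, 2, 4, 8, 16.
Subgroups by order — order 1: 1; order 2: 3; order 4: 3; order 8: 3; order 16: 1.
Total: 1 + 3 + 3 + 3 + 1 = 11.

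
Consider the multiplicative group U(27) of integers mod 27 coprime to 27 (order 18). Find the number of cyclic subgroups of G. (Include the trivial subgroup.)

Group the elements of G by the cyclic subgroup they generate; each cyclic subgroup of order d accounts for φ(d) elements.
Cyclic subgroups by order — order 1: 1; order 2: 1; order 3: 1; order 6: 1; order 9: 1; order 18: 1.
Total: 6.

6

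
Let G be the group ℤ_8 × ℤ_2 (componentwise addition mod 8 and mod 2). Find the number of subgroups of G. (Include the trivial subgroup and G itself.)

|G| = 16, so by Lagrange every subgroup order divides 16. Divisors: 1, 2, 4, 8, 16.
Subgroups by order — order 1: 1; order 2: 3; order 4: 3; order 8: 3; order 16: 1.
Total: 1 + 3 + 3 + 3 + 1 = 11.

11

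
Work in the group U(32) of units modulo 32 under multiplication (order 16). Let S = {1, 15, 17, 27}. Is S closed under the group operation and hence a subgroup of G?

27 ∈ S but its inverse 19 ∉ S, so S is not a subgroup.

No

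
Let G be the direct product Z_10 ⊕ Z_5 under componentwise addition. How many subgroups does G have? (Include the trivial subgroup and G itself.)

|G| = 50, so by Lagrange every subgroup order divides 50. Divisors: 1, 2, 5, 10, 25, 50.
Subgroups by order — order 1: 1; order 2: 1; order 5: 6; order 10: 6; order 25: 1; order 50: 1.
Total: 1 + 1 + 6 + 6 + 1 + 1 = 16.

16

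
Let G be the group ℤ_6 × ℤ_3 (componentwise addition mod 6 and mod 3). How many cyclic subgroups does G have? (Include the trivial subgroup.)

Each element a generates a cyclic subgroup ⟨a⟩; distinct elements may generate the same one (a cyclic group of order d has φ(d) generators).
Cyclic subgroups by order — order 1: 1; order 2: 1; order 3: 4; order 6: 4.
Total: 10.

10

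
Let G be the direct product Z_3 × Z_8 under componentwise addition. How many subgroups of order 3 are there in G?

1

|G| = 24 and 3 | 24, so subgroups of order 3 are possible by Lagrange.
The subgroups of order 3 are: {(0,0), (1,0), (2,0)}.
So G has 1 subgroup of order 3.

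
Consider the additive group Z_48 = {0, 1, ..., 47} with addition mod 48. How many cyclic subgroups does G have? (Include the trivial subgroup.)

10

Group the elements of G by the cyclic subgroup they generate; each cyclic subgroup of order d accounts for φ(d) elements.
Cyclic subgroups by order — order 1: 1; order 2: 1; order 3: 1; order 4: 1; order 6: 1; order 8: 1; order 12: 1; order 16: 1; order 24: 1; order 48: 1.
Total: 10.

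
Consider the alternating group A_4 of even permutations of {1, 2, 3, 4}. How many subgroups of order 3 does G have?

|G| = 12 and 3 | 12, so subgroups of order 3 are possible by Lagrange.
The subgroups of order 3 are: {e, (1 2 3), (1 3 2)}; {e, (1 2 4), (1 4 2)}; {e, (1 3 4), (1 4 3)}; {e, (2 3 4), (2 4 3)}.
So G has 4 subgroups of order 3.

4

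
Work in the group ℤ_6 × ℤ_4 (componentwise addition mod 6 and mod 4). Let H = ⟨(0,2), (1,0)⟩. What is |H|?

12

|⟨(0,2)⟩| = 2 and |⟨(1,0)⟩| = 6, so |H| is a multiple of lcm(2, 6) = 6 and divides |G| = 24.
Closing under the operation: H = {(0,0), (0,2), (1,0), (1,2), (2,0), (2,2), (3,0), (3,2), (4,0), (4,2), (5,0), (5,2)}, so |H| = 12.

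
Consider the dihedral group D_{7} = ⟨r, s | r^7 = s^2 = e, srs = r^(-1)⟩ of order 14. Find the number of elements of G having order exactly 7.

The elements of order 7 are: r, r^2, r^3, r^4, r^5, r^6.
That's 6.

6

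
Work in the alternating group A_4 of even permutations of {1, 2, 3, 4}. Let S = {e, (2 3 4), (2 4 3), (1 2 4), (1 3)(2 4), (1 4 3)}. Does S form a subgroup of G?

No

(1 4 3) ∈ S but its inverse (1 3 4) ∉ S, so S is not a subgroup.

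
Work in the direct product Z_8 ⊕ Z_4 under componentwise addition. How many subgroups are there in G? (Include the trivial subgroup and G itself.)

22

|G| = 32, so by Lagrange every subgroup order divides 32. Divisors: 1, 2, 4, 8, 16, 32.
Subgroups by order — order 1: 1; order 2: 3; order 4: 7; order 8: 7; order 16: 3; order 32: 1.
Total: 1 + 3 + 7 + 7 + 3 + 1 = 22.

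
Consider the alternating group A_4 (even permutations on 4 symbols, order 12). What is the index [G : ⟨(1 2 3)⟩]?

4

|⟨(1 2 3)⟩| = 3 and |G| = 12.
By Lagrange, [G : H] = |G|/|H| = 12/3 = 4.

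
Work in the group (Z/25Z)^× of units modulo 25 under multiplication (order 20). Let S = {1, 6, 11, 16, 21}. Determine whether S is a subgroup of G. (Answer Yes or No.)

|S| = 5 divides |G| = 20, consistent with Lagrange.
S contains the identity, every element's inverse is in S, and S is closed under ·: it is a subgroup.
In fact S = ⟨16⟩.

Yes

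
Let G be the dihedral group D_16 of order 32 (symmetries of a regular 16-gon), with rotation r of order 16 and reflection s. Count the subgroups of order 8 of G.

|G| = 32 and 8 | 32, so subgroups of order 8 are possible by Lagrange.
The subgroups of order 8 are: {e, r^2, r^4, r^6, r^8, r^10, r^12, r^14}; {e, r^4, r^8, r^12, r^2s, r^6s, r^10s, r^14s}; {e, r^4, r^8, r^12, r^3s, r^7s, r^11s, r^15s}; {e, r^4, r^8, r^12, s, r^4s, r^8s, r^12s}; … (5 in all).
So G has 5 subgroups of order 8.

5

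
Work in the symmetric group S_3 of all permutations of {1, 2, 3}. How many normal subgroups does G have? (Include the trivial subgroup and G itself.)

G has 6 subgroups. Checking conjugation-invariance by order — order 1: 1/1 normal; order 2: 0/3 normal; order 3: 1/1 normal; order 6: 1/1 normal.
Total normal subgroups: 3.

3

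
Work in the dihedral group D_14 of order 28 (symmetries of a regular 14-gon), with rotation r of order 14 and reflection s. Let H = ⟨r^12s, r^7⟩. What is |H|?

4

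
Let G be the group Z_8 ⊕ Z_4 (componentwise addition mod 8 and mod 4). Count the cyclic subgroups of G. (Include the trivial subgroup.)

Each element a generates a cyclic subgroup ⟨a⟩; distinct elements may generate the same one (a cyclic group of order d has φ(d) generators).
Cyclic subgroups by order — order 1: 1; order 2: 3; order 4: 6; order 8: 4.
Total: 14.

14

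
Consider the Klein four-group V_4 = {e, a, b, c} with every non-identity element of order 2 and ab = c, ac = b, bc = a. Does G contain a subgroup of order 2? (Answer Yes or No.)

Yes

2 | 4. A subgroup of order 2 is {e, a}.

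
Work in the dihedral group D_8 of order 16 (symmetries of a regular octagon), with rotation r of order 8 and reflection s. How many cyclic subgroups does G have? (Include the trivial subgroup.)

12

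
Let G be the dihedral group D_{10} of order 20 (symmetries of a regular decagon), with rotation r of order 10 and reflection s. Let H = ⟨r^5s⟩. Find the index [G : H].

|⟨r^5s⟩| = 2 and |G| = 20.
By Lagrange, [G : H] = |G|/|H| = 20/2 = 10.

10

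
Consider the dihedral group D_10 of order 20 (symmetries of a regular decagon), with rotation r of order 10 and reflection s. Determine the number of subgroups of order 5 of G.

1

|G| = 20 and 5 | 20, so subgroups of order 5 are possible by Lagrange.
The subgroups of order 5 are: {e, r^2, r^4, r^6, r^8}.
So G has 1 subgroup of order 5.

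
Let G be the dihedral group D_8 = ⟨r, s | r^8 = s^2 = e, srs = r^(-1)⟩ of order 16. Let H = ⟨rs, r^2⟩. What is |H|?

|⟨rs⟩| = 2 and |⟨r^2⟩| = 4, so |H| is a multiple of lcm(2, 4) = 4 and divides |G| = 16.
Closing under the operation: H = {e, r^2, r^4, r^6, rs, r^3s, r^5s, r^7s}, so |H| = 8.

8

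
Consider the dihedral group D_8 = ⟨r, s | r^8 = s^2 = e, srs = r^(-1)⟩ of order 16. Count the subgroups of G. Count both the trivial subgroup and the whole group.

|G| = 16, so by Lagrange every subgroup order divides 16. Divisors: 1, 2, 4, 8, 16.
Subgroups by order — order 1: 1; order 2: 9; order 4: 5; order 8: 3; order 16: 1.
Total: 1 + 9 + 5 + 3 + 1 = 19.

19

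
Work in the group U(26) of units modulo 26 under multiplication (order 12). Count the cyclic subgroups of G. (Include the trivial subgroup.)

6

Each element a generates a cyclic subgroup ⟨a⟩; distinct elements may generate the same one (a cyclic group of order d has φ(d) generators).
Cyclic subgroups by order — order 1: 1; order 2: 1; order 3: 1; order 4: 1; order 6: 1; order 12: 1.
Total: 6.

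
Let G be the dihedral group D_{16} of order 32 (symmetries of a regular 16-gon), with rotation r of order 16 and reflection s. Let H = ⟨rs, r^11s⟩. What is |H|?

16

|⟨rs⟩| = 2 and |⟨r^11s⟩| = 2, so |H| is a multiple of lcm(2, 2) = 2 and divides |G| = 32.
Closing under the operation: H = {e, r^2, r^4, r^6, r^8, r^10, r^12, r^14, rs, r^3s, r^5s, r^7s, r^9s, r^11s, r^13s, r^15s}, so |H| = 16.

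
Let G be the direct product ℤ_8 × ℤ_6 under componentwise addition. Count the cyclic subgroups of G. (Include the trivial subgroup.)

16

Each element a generates a cyclic subgroup ⟨a⟩; distinct elements may generate the same one (a cyclic group of order d has φ(d) generators).
Cyclic subgroups by order — order 1: 1; order 2: 3; order 3: 1; order 4: 2; order 6: 3; order 8: 2; order 12: 2; order 24: 2.
Total: 16.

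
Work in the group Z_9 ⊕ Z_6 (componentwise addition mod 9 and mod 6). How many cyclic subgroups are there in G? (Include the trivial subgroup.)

Group the elements of G by the cyclic subgroup they generate; each cyclic subgroup of order d accounts for φ(d) elements.
Cyclic subgroups by order — order 1: 1; order 2: 1; order 3: 4; order 6: 4; order 9: 3; order 18: 3.
Total: 16.

16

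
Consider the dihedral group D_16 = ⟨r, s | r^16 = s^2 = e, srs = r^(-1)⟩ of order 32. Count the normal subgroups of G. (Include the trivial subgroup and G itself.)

G has 36 subgroups. Checking conjugation-invariance by order — order 1: 1/1 normal; order 2: 1/17 normal; order 4: 1/9 normal; order 8: 1/5 normal; order 16: 3/3 normal; order 32: 1/1 normal.
Total normal subgroups: 8.

8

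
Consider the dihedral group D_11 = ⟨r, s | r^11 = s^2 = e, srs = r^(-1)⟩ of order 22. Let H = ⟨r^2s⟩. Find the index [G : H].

|⟨r^2s⟩| = 2 and |G| = 22.
By Lagrange, [G : H] = |G|/|H| = 22/2 = 11.

11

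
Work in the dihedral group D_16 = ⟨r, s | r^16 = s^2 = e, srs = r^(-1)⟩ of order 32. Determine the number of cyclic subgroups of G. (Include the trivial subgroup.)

21

Group the elements of G by the cyclic subgroup they generate; each cyclic subgroup of order d accounts for φ(d) elements.
Cyclic subgroups by order — order 1: 1; order 2: 17; order 4: 1; order 8: 1; order 16: 1.
Total: 21.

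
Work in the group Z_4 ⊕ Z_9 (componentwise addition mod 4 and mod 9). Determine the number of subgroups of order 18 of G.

1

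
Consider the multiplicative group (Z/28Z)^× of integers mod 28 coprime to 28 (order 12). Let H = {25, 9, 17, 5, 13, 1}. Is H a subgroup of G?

Yes

|H| = 6 divides |G| = 12, consistent with Lagrange.
H contains the identity, every element's inverse is in H, and H is closed under ·: it is a subgroup.
In fact H = ⟨17⟩.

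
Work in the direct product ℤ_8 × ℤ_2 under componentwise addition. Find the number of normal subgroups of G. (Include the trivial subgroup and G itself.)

11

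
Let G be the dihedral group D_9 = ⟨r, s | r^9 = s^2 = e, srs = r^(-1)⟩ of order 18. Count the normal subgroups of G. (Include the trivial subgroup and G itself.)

4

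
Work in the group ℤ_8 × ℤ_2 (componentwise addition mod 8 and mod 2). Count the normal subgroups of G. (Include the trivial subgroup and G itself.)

G is abelian, so every subgroup is normal.
G has 11 subgroups in total, hence 11 normal subgroups.

11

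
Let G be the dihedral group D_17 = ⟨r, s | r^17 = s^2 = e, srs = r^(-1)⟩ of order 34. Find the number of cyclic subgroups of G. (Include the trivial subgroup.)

Each element a generates a cyclic subgroup ⟨a⟩; distinct elements may generate the same one (a cyclic group of order d has φ(d) generators).
Cyclic subgroups by order — order 1: 1; order 2: 17; order 17: 1.
Total: 19.

19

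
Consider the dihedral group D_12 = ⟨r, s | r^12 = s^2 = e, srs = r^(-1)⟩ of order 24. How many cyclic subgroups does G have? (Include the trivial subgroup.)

A cyclic subgroup of order d is generated by each of its φ(d) elements of order d, so the cyclic subgroups of order d number (#elements of order d)/φ(d).
Cyclic subgroups by order — order 1: 1; order 2: 13; order 3: 1; order 4: 1; order 6: 1; order 12: 1.
Total: 18.

18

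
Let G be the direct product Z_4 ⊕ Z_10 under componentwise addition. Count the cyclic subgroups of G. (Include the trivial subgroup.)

Each element a generates a cyclic subgroup ⟨a⟩; distinct elements may generate the same one (a cyclic group of order d has φ(d) generators).
Cyclic subgroups by order — order 1: 1; order 2: 3; order 4: 2; order 5: 1; order 10: 3; order 20: 2.
Total: 12.

12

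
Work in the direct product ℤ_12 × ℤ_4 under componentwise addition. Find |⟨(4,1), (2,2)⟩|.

24

|⟨(4,1)⟩| = 12 and |⟨(2,2)⟩| = 6, so |H| is a multiple of lcm(12, 6) = 12 and divides |G| = 48.
Closing under the operation: H = {(0,0), (0,1), (0,2), (0,3), (2,0), (2,1), (2,2), (2,3), (4,0), (4,1), (4,2), (4,3), (6,0), (6,1), (6,2), (6,3), (8,0), (8,1), (8,2), (8,3), (10,0), (10,1), (10,2), (10,3)}, so |H| = 24.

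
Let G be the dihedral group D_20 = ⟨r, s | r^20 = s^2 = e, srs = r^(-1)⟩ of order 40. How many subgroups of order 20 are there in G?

3

|G| = 40 and 20 | 40, so subgroups of order 20 are possible by Lagrange.
The subgroups of order 20 are: {e, r, r^2, r^3, r^4, r^5, r^6, r^7, r^8, r^9, r^10, r^11, r^12, r^13, r^14, r^15, r^16, r^17, r^18, r^19}; {e, r^2, r^4, r^6, r^8, r^10, r^12, r^14, r^16, r^18, s, r^2s, r^4s, r^6s, r^8s, r^10s, r^12s, r^14s, r^16s, r^18s}; {e, r^2, r^4, r^6, r^8, r^10, r^12, r^14, r^16, r^18, rs, r^3s, r^5s, r^7s, r^9s, r^11s, r^13s, r^15s, r^17s, r^19s}.
So G has 3 subgroups of order 20.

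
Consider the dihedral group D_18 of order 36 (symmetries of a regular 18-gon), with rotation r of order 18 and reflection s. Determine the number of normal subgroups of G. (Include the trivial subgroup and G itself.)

9

G has 45 subgroups. Checking conjugation-invariance by order — order 1: 1/1 normal; order 2: 1/19 normal; order 3: 1/1 normal; order 4: 0/9 normal; order 6: 1/7 normal; order 9: 1/1 normal; order 12: 0/3 normal; order 18: 3/3 normal; order 36: 1/1 normal.
Total normal subgroups: 9.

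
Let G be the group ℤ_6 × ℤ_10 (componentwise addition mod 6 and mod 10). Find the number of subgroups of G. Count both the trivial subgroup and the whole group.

|G| = 60, so by Lagrange every subgroup order divides 60. Divisors: 1, 2, 3, 4, 5, 6, 10, 12, 15, 20, 30, 60.
Subgroups by order — order 1: 1; order 2: 3; order 3: 1; order 4: 1; order 5: 1; order 6: 3; order 10: 3; order 12: 1; order 15: 1; order 20: 1; order 30: 3; order 60: 1.
Total: 1 + 3 + 1 + 1 + 1 + 3 + 3 + 1 + 1 + 1 + 3 + 1 = 20.

20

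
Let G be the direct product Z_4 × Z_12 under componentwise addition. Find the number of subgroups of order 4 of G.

7

|G| = 48 and 4 | 48, so subgroups of order 4 are possible by Lagrange.
The subgroups of order 4 are: {(0,0), (0,3), (0,6), (0,9)}; {(0,0), (0,6), (2,0), (2,6)}; {(0,0), (0,6), (2,3), (2,9)}; {(0,0), (1,0), (2,0), (3,0)}; … (7 in all).
So G has 7 subgroups of order 4.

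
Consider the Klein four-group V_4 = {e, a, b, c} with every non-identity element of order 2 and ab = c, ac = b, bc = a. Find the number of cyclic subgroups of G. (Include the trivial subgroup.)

4

Group the elements of G by the cyclic subgroup they generate; each cyclic subgroup of order d accounts for φ(d) elements.
Cyclic subgroups by order — order 1: 1; order 2: 3.
Total: 4.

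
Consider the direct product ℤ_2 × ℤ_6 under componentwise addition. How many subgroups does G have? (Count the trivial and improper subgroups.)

10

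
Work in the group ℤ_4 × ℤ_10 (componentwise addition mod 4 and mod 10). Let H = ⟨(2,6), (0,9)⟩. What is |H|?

20

|⟨(2,6)⟩| = 10 and |⟨(0,9)⟩| = 10, so |H| is a multiple of lcm(10, 10) = 10 and divides |G| = 40.
Closing under the operation: H = {(0,0), (0,1), (0,2), (0,3), (0,4), (0,5), (0,6), (0,7), (0,8), (0,9), (2,0), (2,1), (2,2), (2,3), (2,4), (2,5), (2,6), (2,7), (2,8), (2,9)}, so |H| = 20.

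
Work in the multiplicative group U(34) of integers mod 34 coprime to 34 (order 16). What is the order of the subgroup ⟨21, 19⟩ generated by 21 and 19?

8

|⟨21⟩| = 4 and |⟨19⟩| = 8, so |H| is a multiple of lcm(4, 8) = 8 and divides |G| = 16.
Closing under the operation: H = {1, 9, 13, 15, 19, 21, 25, 33}, so |H| = 8.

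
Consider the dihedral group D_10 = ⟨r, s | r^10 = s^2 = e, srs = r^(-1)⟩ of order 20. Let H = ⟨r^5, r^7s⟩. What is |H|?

4

|⟨r^5⟩| = 2 and |⟨r^7s⟩| = 2, so |H| is a multiple of lcm(2, 2) = 2 and divides |G| = 20.
Closing under the operation: H = {e, r^5, r^2s, r^7s}, so |H| = 4.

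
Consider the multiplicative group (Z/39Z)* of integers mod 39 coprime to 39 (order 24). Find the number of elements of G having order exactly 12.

8

The elements of order 12 are: 2, 7, 11, 19, 20, 28, 32, 37.
That's 8.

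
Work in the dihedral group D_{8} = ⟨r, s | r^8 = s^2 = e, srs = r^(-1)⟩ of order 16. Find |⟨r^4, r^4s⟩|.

4

|⟨r^4⟩| = 2 and |⟨r^4s⟩| = 2, so |H| is a multiple of lcm(2, 2) = 2 and divides |G| = 16.
Closing under the operation: H = {e, r^4, s, r^4s}, so |H| = 4.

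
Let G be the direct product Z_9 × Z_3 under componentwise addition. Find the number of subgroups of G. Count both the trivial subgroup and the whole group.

|G| = 27, so by Lagrange every subgroup order divides 27. Divisors: 1, 3, 9, 27.
Subgroups by order — order 1: 1; order 3: 4; order 9: 4; order 27: 1.
Total: 1 + 4 + 4 + 1 = 10.

10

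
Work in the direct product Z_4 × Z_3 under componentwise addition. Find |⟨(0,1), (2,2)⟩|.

6

|⟨(0,1)⟩| = 3 and |⟨(2,2)⟩| = 6, so |H| is a multiple of lcm(3, 6) = 6 and divides |G| = 12.
Closing under the operation: H = {(0,0), (0,1), (0,2), (2,0), (2,1), (2,2)}, so |H| = 6.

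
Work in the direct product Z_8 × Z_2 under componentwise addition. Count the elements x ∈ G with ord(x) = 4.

An element (a,b) has order lcm(ord(a), ord(b)); count pairs with lcm equal to 4.
Enumerating gives 4 such elements.

4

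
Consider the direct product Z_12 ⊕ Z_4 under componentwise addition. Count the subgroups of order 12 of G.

7

|G| = 48 and 12 | 48, so subgroups of order 12 are possible by Lagrange.
The subgroups of order 12 are: {(0,0), (0,1), (0,2), (0,3), (4,0), (4,1), (4,2), (4,3), (8,0), (8,1), (8,2), (8,3)}; {(0,0), (0,2), (2,0), (2,2), (4,0), (4,2), (6,0), (6,2), (8,0), (8,2), (10,0), (10,2)}; {(0,0), (0,2), (2,1), (2,3), (4,0), (4,2), (6,1), (6,3), (8,0), (8,2), (10,1), (10,3)}; {(0,0), (1,0), (2,0), (3,0), (4,0), (5,0), (6,0), (7,0), (8,0), (9,0), (10,0), (11,0)}; … (7 in all).
So G has 7 subgroups of order 12.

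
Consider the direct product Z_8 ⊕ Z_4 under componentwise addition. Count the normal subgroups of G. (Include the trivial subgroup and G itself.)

G is abelian, so every subgroup is normal.
G has 22 subgroups in total, hence 22 normal subgroups.

22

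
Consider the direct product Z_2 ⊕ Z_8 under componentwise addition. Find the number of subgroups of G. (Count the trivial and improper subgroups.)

11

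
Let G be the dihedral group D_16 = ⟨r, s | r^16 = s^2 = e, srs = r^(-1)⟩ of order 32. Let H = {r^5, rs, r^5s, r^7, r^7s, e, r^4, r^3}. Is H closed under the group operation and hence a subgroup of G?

r^4 ∈ H but its inverse r^12 ∉ H, so H is not a subgroup.

No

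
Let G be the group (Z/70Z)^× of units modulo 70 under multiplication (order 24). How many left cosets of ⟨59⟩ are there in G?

|⟨59⟩| = 6 and |G| = 24.
By Lagrange, [G : H] = |G|/|H| = 24/6 = 4.

4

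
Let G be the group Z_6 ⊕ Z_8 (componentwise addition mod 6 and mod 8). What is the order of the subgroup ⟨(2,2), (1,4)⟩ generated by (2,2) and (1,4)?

24

|⟨(2,2)⟩| = 12 and |⟨(1,4)⟩| = 6, so |H| is a multiple of lcm(12, 6) = 12 and divides |G| = 48.
Closing under the operation: H = {(0,0), (0,2), (0,4), (0,6), (1,0), (1,2), (1,4), (1,6), (2,0), (2,2), (2,4), (2,6), (3,0), (3,2), (3,4), (3,6), (4,0), (4,2), (4,4), (4,6), (5,0), (5,2), (5,4), (5,6)}, so |H| = 24.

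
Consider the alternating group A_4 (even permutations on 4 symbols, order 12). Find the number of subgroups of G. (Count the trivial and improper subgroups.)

10

|G| = 12, so by Lagrange every subgroup order divides 12. Divisors: 1, 2, 3, 4, 6, 12.
Subgroups by order — order 1: 1; order 2: 3; order 3: 4; order 4: 1; order 6: 0; order 12: 1.
Total: 1 + 3 + 4 + 1 + 0 + 1 = 10.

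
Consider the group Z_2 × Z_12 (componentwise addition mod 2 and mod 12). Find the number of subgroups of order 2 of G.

3

|G| = 24 and 2 | 24, so subgroups of order 2 are possible by Lagrange.
The subgroups of order 2 are: {(0,0), (0,6)}; {(0,0), (1,0)}; {(0,0), (1,6)}.
So G has 3 subgroups of order 2.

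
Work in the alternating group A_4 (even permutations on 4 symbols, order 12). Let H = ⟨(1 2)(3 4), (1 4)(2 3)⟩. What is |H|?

4

|⟨(1 2)(3 4)⟩| = 2 and |⟨(1 4)(2 3)⟩| = 2, so |H| is a multiple of lcm(2, 2) = 2 and divides |G| = 12.
Closing under the operation: H = {e, (1 2)(3 4), (1 3)(2 4), (1 4)(2 3)}, so |H| = 4.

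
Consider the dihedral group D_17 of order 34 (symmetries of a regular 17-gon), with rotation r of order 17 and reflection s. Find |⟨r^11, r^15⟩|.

17

|⟨r^11⟩| = 17 and |⟨r^15⟩| = 17, so |H| is a multiple of lcm(17, 17) = 17 and divides |G| = 34.
Closing under the operation: H = {e, r, r^2, r^3, r^4, r^5, r^6, r^7, r^8, r^9, r^10, r^11, r^12, r^13, r^14, r^15, r^16}, so |H| = 17.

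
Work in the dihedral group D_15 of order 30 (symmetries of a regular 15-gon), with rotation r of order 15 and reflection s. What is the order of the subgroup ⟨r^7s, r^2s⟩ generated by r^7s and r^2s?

6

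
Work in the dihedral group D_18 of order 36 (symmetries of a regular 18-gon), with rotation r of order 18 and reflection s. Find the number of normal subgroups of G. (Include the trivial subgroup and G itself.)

G has 45 subgroups. Checking conjugation-invariance by order — order 1: 1/1 normal; order 2: 1/19 normal; order 3: 1/1 normal; order 4: 0/9 normal; order 6: 1/7 normal; order 9: 1/1 normal; order 12: 0/3 normal; order 18: 3/3 normal; order 36: 1/1 normal.
Total normal subgroups: 9.

9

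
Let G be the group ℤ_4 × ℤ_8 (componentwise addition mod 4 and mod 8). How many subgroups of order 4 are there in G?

|G| = 32 and 4 | 32, so subgroups of order 4 are possible by Lagrange.
The subgroups of order 4 are: {(0,0), (0,2), (0,4), (0,6)}; {(0,0), (0,4), (2,0), (2,4)}; {(0,0), (0,4), (2,2), (2,6)}; {(0,0), (1,0), (2,0), (3,0)}; … (7 in all).
So G has 7 subgroups of order 4.

7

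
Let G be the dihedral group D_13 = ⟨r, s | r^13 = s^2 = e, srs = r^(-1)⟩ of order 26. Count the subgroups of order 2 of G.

13

|G| = 26 and 2 | 26, so subgroups of order 2 are possible by Lagrange.
The subgroups of order 2 are: {e, r^10s}; {e, r^11s}; {e, r^12s}; {e, r^2s}; … (13 in all).
So G has 13 subgroups of order 2.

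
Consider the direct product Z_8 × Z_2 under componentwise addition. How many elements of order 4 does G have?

4

An element (a,b) has order lcm(ord(a), ord(b)); count pairs with lcm equal to 4.
Enumerating gives 4 such elements.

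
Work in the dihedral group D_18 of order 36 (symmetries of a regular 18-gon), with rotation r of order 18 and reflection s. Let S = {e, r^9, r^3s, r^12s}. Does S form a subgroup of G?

Yes

|S| = 4 divides |G| = 36, consistent with Lagrange.
S contains the identity, every element's inverse is in S, and S is closed under ·: it is a subgroup.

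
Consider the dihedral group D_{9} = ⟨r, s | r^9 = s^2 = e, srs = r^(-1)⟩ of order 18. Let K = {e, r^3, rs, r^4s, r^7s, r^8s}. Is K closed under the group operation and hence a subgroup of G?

r^3 ∈ K but its inverse r^6 ∉ K, so K is not a subgroup.

No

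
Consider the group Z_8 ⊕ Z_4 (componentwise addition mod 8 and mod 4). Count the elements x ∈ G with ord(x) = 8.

16

An element (a,b) has order lcm(ord(a), ord(b)); count pairs with lcm equal to 8.
Enumerating gives 16 such elements.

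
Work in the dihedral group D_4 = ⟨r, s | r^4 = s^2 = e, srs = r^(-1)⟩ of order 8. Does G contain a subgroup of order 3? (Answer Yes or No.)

3 does not divide |G| = 8, so by Lagrange no subgroup of order 3 exists.

No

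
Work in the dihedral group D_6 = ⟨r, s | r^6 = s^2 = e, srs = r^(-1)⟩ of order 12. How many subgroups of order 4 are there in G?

|G| = 12 and 4 | 12, so subgroups of order 4 are possible by Lagrange.
The subgroups of order 4 are: {e, r^3, r^2s, r^5s}; {e, r^3, s, r^3s}; {e, r^3, rs, r^4s}.
So G has 3 subgroups of order 4.

3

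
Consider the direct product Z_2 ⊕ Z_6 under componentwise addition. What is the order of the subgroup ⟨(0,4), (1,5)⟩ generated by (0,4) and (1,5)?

6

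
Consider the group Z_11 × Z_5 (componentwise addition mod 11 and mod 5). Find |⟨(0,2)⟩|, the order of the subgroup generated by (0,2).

The order of (0,2) in Z_11 × Z_5 is lcm(ord(0) in Z_11, ord(2) in Z_5).
ord(0) = 1 and ord(2) = 5, so |⟨(0,2)⟩| = lcm(1, 5) = 5.

5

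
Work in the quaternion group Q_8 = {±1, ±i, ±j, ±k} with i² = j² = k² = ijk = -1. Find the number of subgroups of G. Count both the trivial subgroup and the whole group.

|G| = 8, so by Lagrange every subgroup order divides 8. Divisors: 1, 2, 4, 8.
Subgroups by order — order 1: 1; order 2: 1; order 4: 3; order 8: 1.
Total: 1 + 1 + 3 + 1 = 6.

6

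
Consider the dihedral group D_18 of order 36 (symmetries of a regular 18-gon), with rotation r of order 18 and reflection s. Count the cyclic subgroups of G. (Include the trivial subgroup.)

A cyclic subgroup of order d is generated by each of its φ(d) elements of order d, so the cyclic subgroups of order d number (#elements of order d)/φ(d).
Cyclic subgroups by order — order 1: 1; order 2: 19; order 3: 1; order 6: 1; order 9: 1; order 18: 1.
Total: 24.

24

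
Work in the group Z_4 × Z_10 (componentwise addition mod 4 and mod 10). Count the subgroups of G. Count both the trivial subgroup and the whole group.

|G| = 40, so by Lagrange every subgroup order divides 40. Divisors: 1, 2, 4, 5, 8, 10, 20, 40.
Subgroups by order — order 1: 1; order 2: 3; order 4: 3; order 5: 1; order 8: 1; order 10: 3; order 20: 3; order 40: 1.
Total: 1 + 3 + 3 + 1 + 1 + 3 + 3 + 1 = 16.

16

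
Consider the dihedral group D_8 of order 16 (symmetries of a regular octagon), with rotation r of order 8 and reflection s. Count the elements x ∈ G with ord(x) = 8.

4

The elements of order 8 are: r, r^3, r^5, r^7.
That's 4.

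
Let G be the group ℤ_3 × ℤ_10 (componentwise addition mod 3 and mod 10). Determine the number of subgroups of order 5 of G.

1

|G| = 30 and 5 | 30, so subgroups of order 5 are possible by Lagrange.
The subgroups of order 5 are: {(0,0), (0,2), (0,4), (0,6), (0,8)}.
So G has 1 subgroup of order 5.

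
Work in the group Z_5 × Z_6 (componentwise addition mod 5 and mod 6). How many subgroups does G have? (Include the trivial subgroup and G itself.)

|G| = 30, so by Lagrange every subgroup order divides 30. Divisors: 1, 2, 3, 5, 6, 10, 15, 30.
Subgroups by order — order 1: 1; order 2: 1; order 3: 1; order 5: 1; order 6: 1; order 10: 1; order 15: 1; order 30: 1.
Total: 1 + 1 + 1 + 1 + 1 + 1 + 1 + 1 = 8.

8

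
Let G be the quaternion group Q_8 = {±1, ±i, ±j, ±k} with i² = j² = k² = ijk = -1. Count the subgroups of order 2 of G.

1

|G| = 8 and 2 | 8, so subgroups of order 2 are possible by Lagrange.
The subgroups of order 2 are: {1, -1}.
So G has 1 subgroup of order 2.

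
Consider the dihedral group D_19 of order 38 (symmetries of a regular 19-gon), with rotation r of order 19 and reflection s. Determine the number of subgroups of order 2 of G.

|G| = 38 and 2 | 38, so subgroups of order 2 are possible by Lagrange.
The subgroups of order 2 are: {e, r^10s}; {e, r^11s}; {e, r^12s}; {e, r^13s}; … (19 in all).
So G has 19 subgroups of order 2.

19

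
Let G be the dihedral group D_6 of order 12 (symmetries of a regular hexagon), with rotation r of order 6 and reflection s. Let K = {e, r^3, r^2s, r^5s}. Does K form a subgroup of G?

|K| = 4 divides |G| = 12, consistent with Lagrange.
K contains the identity, every element's inverse is in K, and K is closed under ·: it is a subgroup.

Yes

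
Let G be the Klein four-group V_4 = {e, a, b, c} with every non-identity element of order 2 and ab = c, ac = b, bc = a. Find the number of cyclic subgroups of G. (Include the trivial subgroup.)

Group the elements of G by the cyclic subgroup they generate; each cyclic subgroup of order d accounts for φ(d) elements.
Cyclic subgroups by order — order 1: 1; order 2: 3.
Total: 4.

4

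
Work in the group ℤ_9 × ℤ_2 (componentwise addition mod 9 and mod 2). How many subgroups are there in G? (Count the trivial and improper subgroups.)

|G| = 18, so by Lagrange every subgroup order divides 18. Divisors: 1, 2, 3, 6, 9, 18.
Subgroups by order — order 1: 1; order 2: 1; order 3: 1; order 6: 1; order 9: 1; order 18: 1.
Total: 1 + 1 + 1 + 1 + 1 + 1 = 6.

6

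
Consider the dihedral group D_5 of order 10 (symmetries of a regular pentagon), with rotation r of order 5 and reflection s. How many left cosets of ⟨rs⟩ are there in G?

|⟨rs⟩| = 2 and |G| = 10.
By Lagrange, [G : H] = |G|/|H| = 10/2 = 5.

5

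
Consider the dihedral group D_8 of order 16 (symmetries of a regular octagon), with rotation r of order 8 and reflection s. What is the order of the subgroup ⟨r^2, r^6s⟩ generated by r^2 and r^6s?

|⟨r^2⟩| = 4 and |⟨r^6s⟩| = 2, so |H| is a multiple of lcm(4, 2) = 4 and divides |G| = 16.
Closing under the operation: H = {e, r^2, r^4, r^6, s, r^2s, r^4s, r^6s}, so |H| = 8.

8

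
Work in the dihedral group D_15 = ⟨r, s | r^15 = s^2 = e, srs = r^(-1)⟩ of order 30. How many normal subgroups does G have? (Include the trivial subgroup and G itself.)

5

G has 28 subgroups. Checking conjugation-invariance by order — order 1: 1/1 normal; order 2: 0/15 normal; order 3: 1/1 normal; order 5: 1/1 normal; order 6: 0/5 normal; order 10: 0/3 normal; order 15: 1/1 normal; order 30: 1/1 normal.
Total normal subgroups: 5.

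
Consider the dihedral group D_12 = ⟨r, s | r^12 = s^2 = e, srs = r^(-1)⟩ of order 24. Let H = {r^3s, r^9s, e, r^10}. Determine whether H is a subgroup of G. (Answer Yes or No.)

No

r^10 ∈ H but its inverse r^2 ∉ H, so H is not a subgroup.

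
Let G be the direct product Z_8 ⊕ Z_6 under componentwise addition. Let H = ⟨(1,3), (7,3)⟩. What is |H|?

8

|⟨(1,3)⟩| = 8 and |⟨(7,3)⟩| = 8, so |H| is a multiple of lcm(8, 8) = 8 and divides |G| = 48.
Closing under the operation: H = {(0,0), (1,3), (2,0), (3,3), (4,0), (5,3), (6,0), (7,3)}, so |H| = 8.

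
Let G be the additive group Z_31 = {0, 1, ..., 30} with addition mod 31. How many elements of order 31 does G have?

In a cyclic group of order 31, the number of elements of order d (for d | 31) is φ(d).
φ(31) = 30.

30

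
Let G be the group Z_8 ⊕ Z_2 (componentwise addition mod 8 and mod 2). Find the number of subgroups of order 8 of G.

|G| = 16 and 8 | 16, so subgroups of order 8 are possible by Lagrange.
The subgroups of order 8 are: {(0,0), (0,1), (2,0), (2,1), (4,0), (4,1), (6,0), (6,1)}; {(0,0), (1,0), (2,0), (3,0), (4,0), (5,0), (6,0), (7,0)}; {(0,0), (1,1), (2,0), (3,1), (4,0), (5,1), (6,0), (7,1)}.
So G has 3 subgroups of order 8.

3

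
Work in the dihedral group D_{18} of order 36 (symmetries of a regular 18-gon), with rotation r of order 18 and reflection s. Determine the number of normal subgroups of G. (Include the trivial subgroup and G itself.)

G has 45 subgroups. Checking conjugation-invariance by order — order 1: 1/1 normal; order 2: 1/19 normal; order 3: 1/1 normal; order 4: 0/9 normal; order 6: 1/7 normal; order 9: 1/1 normal; order 12: 0/3 normal; order 18: 3/3 normal; order 36: 1/1 normal.
Total normal subgroups: 9.

9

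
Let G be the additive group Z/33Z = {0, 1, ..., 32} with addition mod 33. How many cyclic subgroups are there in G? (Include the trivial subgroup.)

A cyclic subgroup of order d is generated by each of its φ(d) elements of order d, so the cyclic subgroups of order d number (#elements of order d)/φ(d).
Cyclic subgroups by order — order 1: 1; order 3: 1; order 11: 1; order 33: 1.
Total: 4.

4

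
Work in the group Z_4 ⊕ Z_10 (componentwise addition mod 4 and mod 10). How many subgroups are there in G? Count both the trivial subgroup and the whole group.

|G| = 40, so by Lagrange every subgroup order divides 40. Divisors: 1, 2, 4, 5, 8, 10, 20, 40.
Subgroups by order — order 1: 1; order 2: 3; order 4: 3; order 5: 1; order 8: 1; order 10: 3; order 20: 3; order 40: 1.
Total: 1 + 3 + 3 + 1 + 1 + 3 + 3 + 1 = 16.

16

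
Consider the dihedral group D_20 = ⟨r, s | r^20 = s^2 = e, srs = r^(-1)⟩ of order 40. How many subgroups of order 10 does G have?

|G| = 40 and 10 | 40, so subgroups of order 10 are possible by Lagrange.
The subgroups of order 10 are: {e, r^2, r^4, r^6, r^8, r^10, r^12, r^14, r^16, r^18}; {e, r^4, r^8, r^12, r^16, r^2s, r^6s, r^10s, r^14s, r^18s}; {e, r^4, r^8, r^12, r^16, r^3s, r^7s, r^11s, r^15s, r^19s}; {e, r^4, r^8, r^12, r^16, s, r^4s, r^8s, r^12s, r^16s}; … (5 in all).
So G has 5 subgroups of order 10.

5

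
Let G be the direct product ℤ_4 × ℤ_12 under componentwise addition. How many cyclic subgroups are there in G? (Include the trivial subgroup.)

20

A cyclic subgroup of order d is generated by each of its φ(d) elements of order d, so the cyclic subgroups of order d number (#elements of order d)/φ(d).
Cyclic subgroups by order — order 1: 1; order 2: 3; order 3: 1; order 4: 6; order 6: 3; order 12: 6.
Total: 20.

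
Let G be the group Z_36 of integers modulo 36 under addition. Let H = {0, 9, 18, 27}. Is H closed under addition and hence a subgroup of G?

|H| = 4 divides |G| = 36, consistent with Lagrange.
H contains the identity, every element's inverse is in H, and H is closed under +: it is a subgroup.
In fact H = ⟨9⟩.

Yes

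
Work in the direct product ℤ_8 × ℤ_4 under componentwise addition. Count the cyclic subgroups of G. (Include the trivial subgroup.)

14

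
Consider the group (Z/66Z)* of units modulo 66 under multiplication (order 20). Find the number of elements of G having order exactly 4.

No element of G has order 4 (even though 4 | 20).

0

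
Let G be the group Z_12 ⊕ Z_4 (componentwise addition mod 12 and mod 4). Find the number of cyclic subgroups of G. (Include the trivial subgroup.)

20

A cyclic subgroup of order d is generated by each of its φ(d) elements of order d, so the cyclic subgroups of order d number (#elements of order d)/φ(d).
Cyclic subgroups by order — order 1: 1; order 2: 3; order 3: 1; order 4: 6; order 6: 3; order 12: 6.
Total: 20.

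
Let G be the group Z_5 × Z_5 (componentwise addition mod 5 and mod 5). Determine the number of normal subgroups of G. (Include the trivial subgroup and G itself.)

8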